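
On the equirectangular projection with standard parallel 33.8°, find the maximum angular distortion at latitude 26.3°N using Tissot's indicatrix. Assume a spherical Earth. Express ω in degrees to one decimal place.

In the equirectangular projection with standard parallel φ₀ = 33.8° (x = Rλ cos φ₀, y = Rφ), meridians are true-scale (h = 1) and the parallel scale is k = cos φ₀ / cos φ.
At 26.3°: h = 1.000, k = 0.9269; principal scales a = 1.000, b = 0.9269.
sin(ω/2) = (a − b)/(a + b) = 0.07307/1.927 = 0.03792, so ω = 2 arcsin(0.03792) ≈ 4.3°.

4.3°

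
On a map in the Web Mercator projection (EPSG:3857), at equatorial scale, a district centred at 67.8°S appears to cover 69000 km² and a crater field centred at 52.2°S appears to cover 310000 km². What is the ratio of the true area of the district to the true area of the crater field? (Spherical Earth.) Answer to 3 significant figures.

On Mercator the areal scale is sec²φ, so true area = apparent × cos²φ.
True area of district: 69000 × cos²(67.8°) = 69000 × 0.1428 = 9851 km².
True area of crater field: 310000 × cos²(52.2°) = 310000 × 0.3757 = 116500 km².
Ratio = 9851 / 116500 ≈ 0.0846.

0.0846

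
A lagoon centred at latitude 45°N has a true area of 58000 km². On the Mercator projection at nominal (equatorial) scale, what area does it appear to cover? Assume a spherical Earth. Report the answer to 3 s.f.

116000 km²

For Mercator, h = k = sec φ (a conformal cylindrical projection has a single point scale, 1/cos φ).
Areal scale = k² = sec²φ = 1/cos²(45°) = 1/0.7071² = 2.000.
Apparent area = 58000 × 2.000 ≈ 116000 km².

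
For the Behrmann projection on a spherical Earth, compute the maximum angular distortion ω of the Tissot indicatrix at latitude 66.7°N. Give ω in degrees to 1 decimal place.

81.8°

The Behrmann projection is cylindrical equal-area with φ₀ = 30°. A cylindrical equal-area projection with standard parallel φ₀ has meridian scale h = cos φ / cos φ₀ and parallel scale k = cos φ₀ / cos φ (so areas are preserved, h·k = 1).
At 66.7°: h = 0.4567, k = 2.189; principal scales a = 2.189, b = 0.4567.
sin(ω/2) = (a − b)/(a + b) = 1.733/2.646 = 0.6548, so ω = 2 arcsin(0.6548) ≈ 81.8°.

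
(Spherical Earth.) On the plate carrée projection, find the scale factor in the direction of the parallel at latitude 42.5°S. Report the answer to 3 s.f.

In the plate carrée (x = Rλ, y = Rφ), meridians are true-scale (h = 1) and parallels are stretched by k = sec φ.
k = 1/cos 42.5° = 1/0.7373 = 1.356.

1.36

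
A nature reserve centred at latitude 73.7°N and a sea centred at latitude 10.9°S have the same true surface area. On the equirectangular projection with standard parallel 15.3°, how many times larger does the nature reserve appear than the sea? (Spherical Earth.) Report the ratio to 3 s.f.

3.50

In the equirectangular projection with standard parallel φ₀ = 15.3° (x = Rλ cos φ₀, y = Rφ), meridians are true-scale (h = 1) and the parallel scale is k = cos φ₀ / cos φ.
Areal scale at 73.7°: h·k = 1.000 × 3.437 = 3.437.
Areal scale at 10.9°: h·k = 1.000 × 0.9823 = 0.9823.
Ratio = 3.437/0.9823 ≈ 3.50.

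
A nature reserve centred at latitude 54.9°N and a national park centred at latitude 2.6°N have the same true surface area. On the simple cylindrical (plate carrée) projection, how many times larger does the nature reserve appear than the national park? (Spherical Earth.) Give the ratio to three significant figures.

In the plate carrée (x = Rλ, y = Rφ), meridians are true-scale (h = 1) and parallels are stretched by k = sec φ.
Areal scale at 54.9°: h·k = 1.000 × 1.739 = 1.739.
Areal scale at 2.6°: h·k = 1.000 × 1.001 = 1.001.
Ratio = 1.739/1.001 ≈ 1.74.

1.74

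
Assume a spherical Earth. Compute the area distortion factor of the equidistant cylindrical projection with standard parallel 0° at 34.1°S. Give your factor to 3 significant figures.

1.21

Plate carrée maps x = Rλ, y = Rφ. The meridian scale is h = 1 and the parallel scale is k = 1/cos φ = sec φ.
Areal scale = h·k = 1 × sec φ; at 34.1°, h = 1.000, k = 1.208, so h·k = 1.208.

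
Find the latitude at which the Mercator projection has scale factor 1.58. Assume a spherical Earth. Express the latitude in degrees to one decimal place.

50.7°

Mercator scale is k = sec φ = 1/cos φ.
1/cos φ = 1.58  ⇒  cos φ = 0.6329  ⇒  φ = arccos(0.6329) ≈ 50.7°.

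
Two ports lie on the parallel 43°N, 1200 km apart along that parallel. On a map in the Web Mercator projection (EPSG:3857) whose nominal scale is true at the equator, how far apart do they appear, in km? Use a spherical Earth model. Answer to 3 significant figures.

1640 km

For Mercator, h = k = sec φ (a conformal cylindrical projection has a single point scale, 1/cos φ).
Along the parallel, k = sec 43° = 1/0.7314 = 1.367.
Map distance = 1200 × 1.367 ≈ 1640 km.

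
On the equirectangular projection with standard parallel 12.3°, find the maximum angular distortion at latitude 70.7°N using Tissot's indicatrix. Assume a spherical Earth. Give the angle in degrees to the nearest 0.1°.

The equidistant cylindrical projection with φ₀ = 12.3° has h = 1 (meridians true) and k = cos φ₀ / cos φ along parallels.
At 70.7°: h = 1.000, k = 2.956; principal scales a = 2.956, b = 1.000.
sin(ω/2) = (a − b)/(a + b) = 1.956/3.956 = 0.4945, so ω = 2 arcsin(0.4945) ≈ 59.3°.

59.3°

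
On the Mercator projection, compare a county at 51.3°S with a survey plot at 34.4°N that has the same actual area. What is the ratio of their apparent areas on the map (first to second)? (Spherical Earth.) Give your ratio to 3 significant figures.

On Mercator, area is exaggerated by sec²φ = 1/cos²φ.
At 51.3°: sec²(51.3°) = 1/0.6252² = 2.558.
At 34.4°: sec²(34.4°) = 1/0.8251² = 1.469.
Ratio = 2.558/1.469 = cos²(34.4°)/cos²(51.3°) ≈ 1.74.

1.74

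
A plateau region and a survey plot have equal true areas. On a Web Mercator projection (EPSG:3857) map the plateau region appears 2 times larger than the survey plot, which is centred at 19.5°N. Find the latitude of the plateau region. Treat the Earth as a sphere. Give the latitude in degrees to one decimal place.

On Mercator, (apparent₁)/(apparent₂) = sec²φ₁ / sec²φ₂ when true areas are equal.
cos²φ₂ / cos²φ₁ = 2  ⇒  cos φ₁ = cos 19.5° / √2 = 0.9426/1.414 = 0.6665.
φ₁ = arccos(0.6665) ≈ 48.2°.

48.2°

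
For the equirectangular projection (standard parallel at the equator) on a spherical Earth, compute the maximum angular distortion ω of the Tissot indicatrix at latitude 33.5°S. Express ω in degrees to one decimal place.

For the equirectangular projection with φ₀ = 0 (plate carrée), h = 1 along meridians and k = sec φ along parallels.
At 33.5°: h = 1.000, k = 1.199; principal scales a = 1.199, b = 1.000.
sin(ω/2) = (a − b)/(a + b) = 0.1992/2.199 = 0.09058, so ω = 2 arcsin(0.09058) ≈ 10.4°.

10.4°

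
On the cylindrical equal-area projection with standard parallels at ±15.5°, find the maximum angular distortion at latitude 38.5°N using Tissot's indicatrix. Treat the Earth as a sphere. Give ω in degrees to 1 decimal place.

23.7°

For cylindrical equal-area with standard parallel φ₀, h = cos φ / cos φ₀ and k = cos φ₀ / cos φ, so h·k = 1.
At 38.5°: h = 0.8121, k = 1.231; principal scales a = 1.231, b = 0.8121.
sin(ω/2) = (a − b)/(a + b) = 0.4192/2.043 = 0.2051, so ω = 2 arcsin(0.2051) ≈ 23.7°.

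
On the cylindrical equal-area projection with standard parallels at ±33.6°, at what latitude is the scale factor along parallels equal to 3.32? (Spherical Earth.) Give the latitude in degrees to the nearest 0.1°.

A cylindrical equal-area projection with standard parallel φ₀ has meridian scale h = cos φ / cos φ₀ and parallel scale k = cos φ₀ / cos φ (so areas are preserved, h·k = 1).
k = cos φ₀ / cos φ = 3.32  ⇒  cos φ = cos 33.6° / 3.32 = 0.2509.
φ = arccos(0.2509) ≈ 75.5°.

75.5°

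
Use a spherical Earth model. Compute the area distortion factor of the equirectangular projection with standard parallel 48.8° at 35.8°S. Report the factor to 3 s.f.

The equidistant cylindrical projection with φ₀ = 48.8° has h = 1 (meridians true) and k = cos φ₀ / cos φ along parallels.
Areal scale = h·k = 1 × cos φ₀ / cos φ; at 35.8°, h = 1.000, k = 0.8121, so h·k = 0.8121.

0.812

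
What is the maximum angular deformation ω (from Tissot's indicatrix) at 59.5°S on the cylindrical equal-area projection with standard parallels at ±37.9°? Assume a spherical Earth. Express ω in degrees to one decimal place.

A cylindrical equal-area projection with standard parallel φ₀ has meridian scale h = cos φ / cos φ₀ and parallel scale k = cos φ₀ / cos φ (so areas are preserved, h·k = 1).
At 59.5°: h = 0.6432, k = 1.555; principal scales a = 1.555, b = 0.6432.
sin(ω/2) = (a − b)/(a + b) = 0.9115/2.198 = 0.4147, so ω = 2 arcsin(0.4147) ≈ 49.0°.

49.0°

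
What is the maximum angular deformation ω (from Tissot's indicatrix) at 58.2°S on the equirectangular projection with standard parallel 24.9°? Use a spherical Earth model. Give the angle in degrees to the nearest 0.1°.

30.7°

With standard parallel φ₀ = 24.9°, the equirectangular projection gives x = Rλ cos φ₀, y = Rφ, so h = 1 and k = cos 24.9° / cos φ.
At 58.2°: h = 1.000, k = 1.721; principal scales a = 1.721, b = 1.000.
sin(ω/2) = (a − b)/(a + b) = 0.7213/2.721 = 0.2651, so ω = 2 arcsin(0.2651) ≈ 30.7°.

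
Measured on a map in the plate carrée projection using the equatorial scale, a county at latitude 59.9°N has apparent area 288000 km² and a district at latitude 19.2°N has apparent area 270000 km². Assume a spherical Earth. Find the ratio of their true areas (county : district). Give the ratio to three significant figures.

0.566

On the plate carrée, areal scale = h·k = 1 × sec φ, so true area = apparent × cos φ.
True area of county: 288000 × cos(59.9°) = 288000 × 0.5015 = 144400 km².
True area of district: 270000 × cos(19.2°) = 270000 × 0.9444 = 255000 km².
Ratio = 144400 / 255000 ≈ 0.566.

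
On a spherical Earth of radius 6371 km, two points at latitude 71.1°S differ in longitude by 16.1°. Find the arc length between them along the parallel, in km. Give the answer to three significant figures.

Arc length along a parallel = R cos φ · Δλ (with Δλ in radians).
= 6371 × cos 71.1° × (16.1° × π/180) = 6371 × 0.3239 × 0.2810 ≈ 580 km.

580 km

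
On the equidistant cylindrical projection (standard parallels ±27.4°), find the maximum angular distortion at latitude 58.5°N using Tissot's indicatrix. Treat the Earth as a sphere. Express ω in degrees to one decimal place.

The equidistant cylindrical projection with φ₀ = 27.4° has h = 1 (meridians true) and k = cos φ₀ / cos φ along parallels.
At 58.5°: h = 1.000, k = 1.699; principal scales a = 1.699, b = 1.000.
sin(ω/2) = (a − b)/(a + b) = 0.6992/2.699 = 0.2590, so ω = 2 arcsin(0.2590) ≈ 30.0°.

30.0°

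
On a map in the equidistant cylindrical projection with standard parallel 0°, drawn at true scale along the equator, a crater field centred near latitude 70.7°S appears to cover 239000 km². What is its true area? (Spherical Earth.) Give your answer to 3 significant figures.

79000 km²

In the plate carrée (x = Rλ, y = Rφ), meridians are true-scale (h = 1) and parallels are stretched by k = sec φ.
Areal scale = h·k = 1 × sec φ; at 70.7°, h = 1.000, k = 3.026, so h·k = 3.026.
True area = apparent / (areal scale) = 239000 / 3.026 ≈ 79000 km².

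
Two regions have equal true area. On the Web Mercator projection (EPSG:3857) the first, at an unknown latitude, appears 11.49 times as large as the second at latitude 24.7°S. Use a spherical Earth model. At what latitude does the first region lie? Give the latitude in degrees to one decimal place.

74.5°

On Mercator, (apparent₁)/(apparent₂) = sec²φ₁ / sec²φ₂ when true areas are equal.
cos²φ₂ / cos²φ₁ = 11.49  ⇒  cos φ₁ = cos 24.7° / √11.49 = 0.9085/3.390 = 0.2680.
φ₁ = arccos(0.2680) ≈ 74.5°.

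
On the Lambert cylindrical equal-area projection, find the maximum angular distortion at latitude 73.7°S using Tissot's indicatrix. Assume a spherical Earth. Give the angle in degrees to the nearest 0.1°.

117.3°

The Lambert cylindrical equal-area projection is the cylindrical equal-area projection with its standard parallel at the equator (φ₀ = 0). Cylindrical equal-area (φ₀ = 0°): h = cos φ / cos 0° along meridians, k = cos 0° / cos φ along parallels; h·k = 1.
At 73.7°: h = 0.2807, k = 3.563; principal scales a = 3.563, b = 0.2807.
sin(ω/2) = (a − b)/(a + b) = 3.282/3.844 = 0.8540, so ω = 2 arcsin(0.8540) ≈ 117.3°.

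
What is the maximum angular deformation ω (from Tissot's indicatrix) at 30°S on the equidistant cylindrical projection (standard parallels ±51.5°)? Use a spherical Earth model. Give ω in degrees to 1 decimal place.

18.8°

In the equirectangular projection with standard parallel φ₀ = 51.5° (x = Rλ cos φ₀, y = Rφ), meridians are true-scale (h = 1) and the parallel scale is k = cos φ₀ / cos φ.
At 30°: h = 1.000, k = 0.7188; principal scales a = 1.000, b = 0.7188.
sin(ω/2) = (a − b)/(a + b) = 0.2812/1.719 = 0.1636, so ω = 2 arcsin(0.1636) ≈ 18.8°.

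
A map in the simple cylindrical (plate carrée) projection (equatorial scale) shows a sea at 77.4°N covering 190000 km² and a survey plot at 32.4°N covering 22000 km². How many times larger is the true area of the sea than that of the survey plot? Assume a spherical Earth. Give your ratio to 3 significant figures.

Plate carrée has h = 1 and k = sec φ, giving areal scale sec φ; true area = (apparent area) · cos φ.
True area of sea: 190000 × cos(77.4°) = 190000 × 0.2181 = 41450 km².
True area of survey plot: 22000 × cos(32.4°) = 22000 × 0.8443 = 18580 km².
Ratio = 41450 / 18580 ≈ 2.23.

2.23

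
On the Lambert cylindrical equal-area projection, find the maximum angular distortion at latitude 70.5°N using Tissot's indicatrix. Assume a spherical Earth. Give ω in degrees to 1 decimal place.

The Lambert cylindrical equal-area projection is the cylindrical equal-area projection with its standard parallel at the equator (φ₀ = 0). Cylindrical equal-area (φ₀ = 0°): h = cos φ / cos 0° along meridians, k = cos 0° / cos φ along parallels; h·k = 1.
At 70.5°: h = 0.3338, k = 2.996; principal scales a = 2.996, b = 0.3338.
sin(ω/2) = (a − b)/(a + b) = 2.662/3.330 = 0.7995, so ω = 2 arcsin(0.7995) ≈ 106.2°.

106.2°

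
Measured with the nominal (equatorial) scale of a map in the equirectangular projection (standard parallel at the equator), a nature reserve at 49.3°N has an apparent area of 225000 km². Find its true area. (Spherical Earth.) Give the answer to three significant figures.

Plate carrée maps x = Rλ, y = Rφ. The meridian scale is h = 1 and the parallel scale is k = 1/cos φ = sec φ.
Areal scale = h·k = 1 × sec φ; at 49.3°, h = 1.000, k = 1.534, so h·k = 1.534.
True area = apparent / (areal scale) = 225000 / 1.534 ≈ 147000 km².

147000 km²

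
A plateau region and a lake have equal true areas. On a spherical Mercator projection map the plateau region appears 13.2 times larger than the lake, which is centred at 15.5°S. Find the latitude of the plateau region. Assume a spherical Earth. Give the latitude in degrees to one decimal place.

74.6°

On Mercator, (apparent₁)/(apparent₂) = sec²φ₁ / sec²φ₂ when true areas are equal.
cos²φ₂ / cos²φ₁ = 13.2  ⇒  cos φ₁ = cos 15.5° / √13.2 = 0.9636/3.633 = 0.2652.
φ₁ = arccos(0.2652) ≈ 74.6°.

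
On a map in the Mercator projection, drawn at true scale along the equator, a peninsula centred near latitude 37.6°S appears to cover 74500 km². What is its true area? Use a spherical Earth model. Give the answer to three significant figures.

Mercator is conformal, so the point scale is isotropic: h = k = sec φ = 1/cos φ.
Areal scale = k² = sec²φ = 1/cos²(37.6°) = 1/0.7923² = 1.593.
True area = apparent / (areal scale) = 74500 / 1.593 ≈ 46800 km².

46800 km²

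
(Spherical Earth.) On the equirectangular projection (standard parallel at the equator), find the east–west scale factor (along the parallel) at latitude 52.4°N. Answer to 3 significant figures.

1.64

For the equirectangular projection with φ₀ = 0 (plate carrée), h = 1 along meridians and k = sec φ along parallels.
k = 1/cos 52.4° = 1/0.6101 = 1.639.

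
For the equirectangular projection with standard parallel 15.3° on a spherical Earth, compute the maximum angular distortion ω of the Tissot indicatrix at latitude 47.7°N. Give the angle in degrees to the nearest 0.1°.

20.5°

In the equirectangular projection with standard parallel φ₀ = 15.3° (x = Rλ cos φ₀, y = Rφ), meridians are true-scale (h = 1) and the parallel scale is k = cos φ₀ / cos φ.
At 47.7°: h = 1.000, k = 1.433; principal scales a = 1.433, b = 1.000.
sin(ω/2) = (a − b)/(a + b) = 0.4332/2.433 = 0.1780, so ω = 2 arcsin(0.1780) ≈ 20.5°.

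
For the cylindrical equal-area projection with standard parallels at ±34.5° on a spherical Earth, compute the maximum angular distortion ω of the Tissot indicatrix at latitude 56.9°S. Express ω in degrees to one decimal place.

45.9°

For cylindrical equal-area with standard parallel φ₀, h = cos φ / cos φ₀ and k = cos φ₀ / cos φ, so h·k = 1.
At 56.9°: h = 0.6626, k = 1.509; principal scales a = 1.509, b = 0.6626.
sin(ω/2) = (a − b)/(a + b) = 0.8465/2.172 = 0.3898, so ω = 2 arcsin(0.3898) ≈ 45.9°.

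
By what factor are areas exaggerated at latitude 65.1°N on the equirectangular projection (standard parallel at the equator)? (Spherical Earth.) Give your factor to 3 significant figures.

Plate carrée maps x = Rλ, y = Rφ. The meridian scale is h = 1 and the parallel scale is k = 1/cos φ = sec φ.
Areal scale = h·k = 1 × sec φ; at 65.1°, h = 1.000, k = 2.375, so h·k = 2.375.

2.38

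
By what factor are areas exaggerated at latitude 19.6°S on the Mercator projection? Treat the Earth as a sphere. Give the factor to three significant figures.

Mercator is conformal, so the point scale is isotropic: h = k = sec φ = 1/cos φ.
Areal scale = k² = sec²φ = 1/cos²(19.6°) = 1/0.9421² = 1.127.

1.13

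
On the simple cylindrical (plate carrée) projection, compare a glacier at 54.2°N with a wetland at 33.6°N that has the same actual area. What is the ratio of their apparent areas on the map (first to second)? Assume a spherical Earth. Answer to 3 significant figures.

1.42

In the plate carrée (x = Rλ, y = Rφ), meridians are true-scale (h = 1) and parallels are stretched by k = sec φ.
Areal scale at 54.2°: h·k = 1.000 × 1.710 = 1.710.
Areal scale at 33.6°: h·k = 1.000 × 1.201 = 1.201.
Ratio = 1.710/1.201 ≈ 1.42.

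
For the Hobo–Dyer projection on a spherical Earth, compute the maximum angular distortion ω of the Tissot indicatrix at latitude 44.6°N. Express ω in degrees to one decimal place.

12.4°

Hobo–Dyer is a cylindrical equal-area projection with standard parallels at ±37.5°. Cylindrical equal-area (φ₀ = 37.5°): h = cos φ / cos 37.5° along meridians, k = cos 37.5° / cos φ along parallels; h·k = 1.
At 44.6°: h = 0.8975, k = 1.114; principal scales a = 1.114, b = 0.8975.
sin(ω/2) = (a − b)/(a + b) = 0.2167/2.012 = 0.1077, so ω = 2 arcsin(0.1077) ≈ 12.4°.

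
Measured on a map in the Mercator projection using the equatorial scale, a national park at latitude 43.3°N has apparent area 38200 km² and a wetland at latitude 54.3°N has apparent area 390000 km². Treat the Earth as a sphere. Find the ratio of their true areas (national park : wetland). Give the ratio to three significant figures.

0.152

Mercator's areal exaggeration is sec²φ; hence true area = (apparent area) · cos²φ.
True area of national park: 38200 × cos²(43.3°) = 38200 × 0.5297 = 20230 km².
True area of wetland: 390000 × cos²(54.3°) = 390000 × 0.3405 = 132800 km².
Ratio = 20230 / 132800 ≈ 0.152.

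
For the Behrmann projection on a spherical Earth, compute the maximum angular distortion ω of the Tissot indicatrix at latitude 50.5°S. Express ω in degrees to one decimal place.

34.8°

The Behrmann projection is cylindrical equal-area with φ₀ = 30°. A cylindrical equal-area projection with standard parallel φ₀ has meridian scale h = cos φ / cos φ₀ and parallel scale k = cos φ₀ / cos φ (so areas are preserved, h·k = 1).
At 50.5°: h = 0.7345, k = 1.362; principal scales a = 1.362, b = 0.7345.
sin(ω/2) = (a − b)/(a + b) = 0.6270/2.096 = 0.2992, so ω = 2 arcsin(0.2992) ≈ 34.8°.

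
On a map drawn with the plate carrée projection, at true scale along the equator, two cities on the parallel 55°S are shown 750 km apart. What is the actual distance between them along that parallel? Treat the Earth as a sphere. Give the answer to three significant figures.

For the equirectangular projection with φ₀ = 0 (plate carrée), h = 1 along meridians and k = sec φ along parallels.
Along the parallel at 55°, map distances are exaggerated by k = sec 55° = 1.743.
True distance = 750 / 1.743 = 750 × cos 55° ≈ 430 km.

430 km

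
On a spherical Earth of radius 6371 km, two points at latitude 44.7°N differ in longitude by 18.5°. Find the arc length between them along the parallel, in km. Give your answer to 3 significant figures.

Arc length along a parallel = R cos φ · Δλ (with Δλ in radians).
= 6371 × cos 44.7° × (18.5° × π/180) = 6371 × 0.7108 × 0.3229 ≈ 1460 km.

1460 km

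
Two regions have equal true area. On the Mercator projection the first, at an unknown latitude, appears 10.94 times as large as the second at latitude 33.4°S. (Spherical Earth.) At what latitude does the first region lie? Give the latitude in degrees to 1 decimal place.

For equal true areas on Mercator, apparent areas scale as sec²φ, so the ratio is cos²φ₂ / cos²φ₁.
cos²φ₂ / cos²φ₁ = 10.94  ⇒  cos φ₁ = cos 33.4° / √10.94 = 0.8348/3.308 = 0.2524.
φ₁ = arccos(0.2524) ≈ 75.4°.

75.4°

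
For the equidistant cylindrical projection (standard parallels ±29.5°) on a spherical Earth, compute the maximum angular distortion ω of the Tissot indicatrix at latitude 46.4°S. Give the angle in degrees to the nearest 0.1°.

13.3°

The equidistant cylindrical projection with φ₀ = 29.5° has h = 1 (meridians true) and k = cos φ₀ / cos φ along parallels.
At 46.4°: h = 1.000, k = 1.262; principal scales a = 1.262, b = 1.000.
sin(ω/2) = (a − b)/(a + b) = 0.2621/2.262 = 0.1159, so ω = 2 arcsin(0.1159) ≈ 13.3°.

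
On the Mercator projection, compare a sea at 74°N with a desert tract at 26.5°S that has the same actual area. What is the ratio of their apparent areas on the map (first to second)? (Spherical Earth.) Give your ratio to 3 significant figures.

10.5

Mercator is conformal with k = sec φ, so areal scale = k² = sec²φ.
At 74°: sec²(74°) = 1/0.2756² = 13.16.
At 26.5°: sec²(26.5°) = 1/0.8949² = 1.249.
Ratio = 13.16/1.249 = cos²(26.5°)/cos²(74°) ≈ 10.5.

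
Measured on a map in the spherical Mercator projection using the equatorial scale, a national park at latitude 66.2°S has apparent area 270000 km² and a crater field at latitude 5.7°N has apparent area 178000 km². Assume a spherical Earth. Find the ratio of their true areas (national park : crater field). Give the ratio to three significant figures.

On Mercator the areal scale is sec²φ, so true area = apparent × cos²φ.
True area of national park: 270000 × cos²(66.2°) = 270000 × 0.1628 = 43970 km².
True area of crater field: 178000 × cos²(5.7°) = 178000 × 0.9901 = 176200 km².
Ratio = 43970 / 176200 ≈ 0.249.

0.249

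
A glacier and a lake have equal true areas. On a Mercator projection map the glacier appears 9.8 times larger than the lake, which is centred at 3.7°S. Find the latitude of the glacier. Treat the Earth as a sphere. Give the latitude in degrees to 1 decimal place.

Mercator areal scale is sec²φ, so apparent-area ratio = sec²φ₁ / sec²φ₂ = cos²φ₂ / cos²φ₁.
cos²φ₂ / cos²φ₁ = 9.8  ⇒  cos φ₁ = cos 3.7° / √9.8 = 0.9979/3.130 = 0.3188.
φ₁ = arccos(0.3188) ≈ 71.4°.

71.4°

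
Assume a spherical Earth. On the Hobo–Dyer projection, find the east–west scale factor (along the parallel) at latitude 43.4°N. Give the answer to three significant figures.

1.09

Hobo–Dyer is a cylindrical equal-area projection with standard parallels at ±37.5°. Cylindrical equal-area (φ₀ = 37.5°): h = cos φ / cos 37.5° along meridians, k = cos 37.5° / cos φ along parallels; h·k = 1.
k = cos 37.5° / cos 43.4° = 0.7934/0.7266 = 1.092.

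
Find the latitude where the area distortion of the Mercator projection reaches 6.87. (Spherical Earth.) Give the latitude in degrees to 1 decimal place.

Mercator areal scale is sec²φ.
sec²φ = 6.87  ⇒  cos²φ = 0.1456  ⇒  cos φ = 0.3815.
φ = arccos(0.3815) ≈ 67.6°.

67.6°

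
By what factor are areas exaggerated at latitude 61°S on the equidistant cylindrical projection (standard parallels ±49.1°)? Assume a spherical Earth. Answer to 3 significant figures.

With standard parallel φ₀ = 49.1°, the equirectangular projection gives x = Rλ cos φ₀, y = Rφ, so h = 1 and k = cos 49.1° / cos φ.
Areal scale = h·k = 1 × cos φ₀ / cos φ; at 61°, h = 1.000, k = 1.351, so h·k = 1.351.

1.35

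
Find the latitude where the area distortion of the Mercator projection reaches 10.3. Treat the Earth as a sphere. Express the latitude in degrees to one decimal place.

Mercator areal scale is sec²φ.
sec²φ = 10.3  ⇒  cos²φ = 0.09709  ⇒  cos φ = 0.3116.
φ = arccos(0.3116) ≈ 71.8°.

71.8°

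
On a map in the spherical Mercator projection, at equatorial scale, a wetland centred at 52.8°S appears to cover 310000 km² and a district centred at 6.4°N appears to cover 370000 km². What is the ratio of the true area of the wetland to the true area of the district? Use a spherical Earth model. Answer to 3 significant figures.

0.310

Mercator's areal exaggeration is sec²φ; hence true area = (apparent area) · cos²φ.
True area of wetland: 310000 × cos²(52.8°) = 310000 × 0.3655 = 113300 km².
True area of district: 370000 × cos²(6.4°) = 370000 × 0.9876 = 365400 km².
Ratio = 113300 / 365400 ≈ 0.310.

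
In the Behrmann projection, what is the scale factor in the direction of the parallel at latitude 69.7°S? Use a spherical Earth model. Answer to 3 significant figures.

2.50

The Behrmann projection is cylindrical equal-area with φ₀ = 30°. For cylindrical equal-area with standard parallel φ₀, h = cos φ / cos φ₀ and k = cos φ₀ / cos φ, so h·k = 1.
k = cos 30° / cos 69.7° = 0.8660/0.3469 = 2.496.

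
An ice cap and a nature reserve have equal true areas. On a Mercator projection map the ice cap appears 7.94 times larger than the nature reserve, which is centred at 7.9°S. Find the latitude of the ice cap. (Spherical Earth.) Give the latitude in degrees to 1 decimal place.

69.4°

On Mercator, (apparent₁)/(apparent₂) = sec²φ₁ / sec²φ₂ when true areas are equal.
cos²φ₂ / cos²φ₁ = 7.94  ⇒  cos φ₁ = cos 7.9° / √7.94 = 0.9905/2.818 = 0.3515.
φ₁ = arccos(0.3515) ≈ 69.4°.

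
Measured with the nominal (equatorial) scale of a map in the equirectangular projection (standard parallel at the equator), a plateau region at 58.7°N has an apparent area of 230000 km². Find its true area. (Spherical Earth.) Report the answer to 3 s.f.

119000 km²

In the plate carrée (x = Rλ, y = Rφ), meridians are true-scale (h = 1) and parallels are stretched by k = sec φ.
Areal scale = h·k = 1 × sec φ; at 58.7°, h = 1.000, k = 1.925, so h·k = 1.925.
True area = apparent / (areal scale) = 230000 / 1.925 ≈ 119000 km².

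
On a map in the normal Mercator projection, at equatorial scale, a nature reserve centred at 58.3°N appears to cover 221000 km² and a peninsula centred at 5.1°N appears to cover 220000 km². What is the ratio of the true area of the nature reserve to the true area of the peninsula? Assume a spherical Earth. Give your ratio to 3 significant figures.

On Mercator the areal scale is sec²φ, so true area = apparent × cos²φ.
True area of nature reserve: 221000 × cos²(58.3°) = 221000 × 0.2761 = 61020 km².
True area of peninsula: 220000 × cos²(5.1°) = 220000 × 0.9921 = 218300 km².
Ratio = 61020 / 218300 ≈ 0.280.

0.280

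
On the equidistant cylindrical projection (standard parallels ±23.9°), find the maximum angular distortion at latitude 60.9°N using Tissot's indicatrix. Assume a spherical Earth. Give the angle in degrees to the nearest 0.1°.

The equidistant cylindrical projection with φ₀ = 23.9° has h = 1 (meridians true) and k = cos φ₀ / cos φ along parallels.
At 60.9°: h = 1.000, k = 1.880; principal scales a = 1.880, b = 1.000.
sin(ω/2) = (a − b)/(a + b) = 0.8799/2.880 = 0.3055, so ω = 2 arcsin(0.3055) ≈ 35.6°.

35.6°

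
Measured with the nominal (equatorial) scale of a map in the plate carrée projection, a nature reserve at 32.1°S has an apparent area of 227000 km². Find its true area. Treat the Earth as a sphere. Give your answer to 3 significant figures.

For the equirectangular projection with φ₀ = 0 (plate carrée), h = 1 along meridians and k = sec φ along parallels.
Areal scale = h·k = 1 × sec φ; at 32.1°, h = 1.000, k = 1.180, so h·k = 1.180.
True area = apparent / (areal scale) = 227000 / 1.180 ≈ 192000 km².

192000 km²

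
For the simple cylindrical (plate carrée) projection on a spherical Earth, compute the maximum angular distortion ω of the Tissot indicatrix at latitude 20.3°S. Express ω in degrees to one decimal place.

3.7°

In the plate carrée (x = Rλ, y = Rφ), meridians are true-scale (h = 1) and parallels are stretched by k = sec φ.
At 20.3°: h = 1.000, k = 1.066; principal scales a = 1.066, b = 1.000.
sin(ω/2) = (a − b)/(a + b) = 0.06622/2.066 = 0.03205, so ω = 2 arcsin(0.03205) ≈ 3.7°.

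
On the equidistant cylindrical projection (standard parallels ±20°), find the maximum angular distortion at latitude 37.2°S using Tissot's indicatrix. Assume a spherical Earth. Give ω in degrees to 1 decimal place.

With standard parallel φ₀ = 20°, the equirectangular projection gives x = Rλ cos φ₀, y = Rφ, so h = 1 and k = cos 20° / cos φ.
At 37.2°: h = 1.000, k = 1.180; principal scales a = 1.180, b = 1.000.
sin(ω/2) = (a − b)/(a + b) = 0.1797/2.180 = 0.08246, so ω = 2 arcsin(0.08246) ≈ 9.5°.

9.5°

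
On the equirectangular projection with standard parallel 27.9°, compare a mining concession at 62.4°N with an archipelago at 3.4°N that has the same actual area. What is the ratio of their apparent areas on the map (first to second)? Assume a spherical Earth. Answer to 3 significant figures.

2.15

With standard parallel φ₀ = 27.9°, the equirectangular projection gives x = Rλ cos φ₀, y = Rφ, so h = 1 and k = cos 27.9° / cos φ.
Areal scale at 62.4°: h·k = 1.000 × 1.908 = 1.908.
Areal scale at 3.4°: h·k = 1.000 × 0.8853 = 0.8853.
Ratio = 1.908/0.8853 ≈ 2.15.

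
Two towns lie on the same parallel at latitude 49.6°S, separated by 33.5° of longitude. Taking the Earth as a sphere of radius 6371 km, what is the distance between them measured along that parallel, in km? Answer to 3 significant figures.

Arc length along a parallel = R cos φ · Δλ (with Δλ in radians).
= 6371 × cos 49.6° × (33.5° × π/180) = 6371 × 0.6481 × 0.5847 ≈ 2410 km.

2410 km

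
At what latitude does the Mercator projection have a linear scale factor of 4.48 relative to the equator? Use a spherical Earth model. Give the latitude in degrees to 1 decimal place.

77.1°

Mercator scale is k = sec φ = 1/cos φ.
1/cos φ = 4.48  ⇒  cos φ = 0.2232  ⇒  φ = arccos(0.2232) ≈ 77.1°.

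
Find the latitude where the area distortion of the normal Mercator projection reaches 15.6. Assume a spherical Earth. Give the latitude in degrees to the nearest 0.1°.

75.3°

Mercator areal scale is sec²φ.
sec²φ = 15.6  ⇒  cos²φ = 0.06410  ⇒  cos φ = 0.2532.
φ = arccos(0.2532) ≈ 75.3°.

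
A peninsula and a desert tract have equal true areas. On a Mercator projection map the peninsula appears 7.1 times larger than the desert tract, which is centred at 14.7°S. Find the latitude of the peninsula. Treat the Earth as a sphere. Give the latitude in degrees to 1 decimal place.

68.7°

For equal true areas on Mercator, apparent areas scale as sec²φ, so the ratio is cos²φ₂ / cos²φ₁.
cos²φ₂ / cos²φ₁ = 7.1  ⇒  cos φ₁ = cos 14.7° / √7.1 = 0.9673/2.665 = 0.3630.
φ₁ = arccos(0.3630) ≈ 68.7°.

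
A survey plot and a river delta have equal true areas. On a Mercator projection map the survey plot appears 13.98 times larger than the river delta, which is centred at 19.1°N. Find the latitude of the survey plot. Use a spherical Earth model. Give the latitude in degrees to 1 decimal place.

Mercator areal scale is sec²φ, so apparent-area ratio = sec²φ₁ / sec²φ₂ = cos²φ₂ / cos²φ₁.
cos²φ₂ / cos²φ₁ = 13.98  ⇒  cos φ₁ = cos 19.1° / √13.98 = 0.9449/3.739 = 0.2527.
φ₁ = arccos(0.2527) ≈ 75.4°.

75.4°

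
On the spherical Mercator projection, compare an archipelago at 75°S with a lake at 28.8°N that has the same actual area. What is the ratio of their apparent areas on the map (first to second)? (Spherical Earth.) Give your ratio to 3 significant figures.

11.5

Mercator is conformal with k = sec φ, so areal scale = k² = sec²φ.
At 75°: sec²(75°) = 1/0.2588² = 14.93.
At 28.8°: sec²(28.8°) = 1/0.8763² = 1.302.
Ratio = 14.93/1.302 = cos²(28.8°)/cos²(75°) ≈ 11.5.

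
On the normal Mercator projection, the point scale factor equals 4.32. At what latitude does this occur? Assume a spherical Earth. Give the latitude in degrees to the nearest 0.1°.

76.6°

Mercator scale is k = sec φ = 1/cos φ.
1/cos φ = 4.32  ⇒  cos φ = 0.2315  ⇒  φ = arccos(0.2315) ≈ 76.6°.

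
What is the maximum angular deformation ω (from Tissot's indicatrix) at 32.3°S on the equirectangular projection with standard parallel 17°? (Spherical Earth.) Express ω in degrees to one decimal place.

With standard parallel φ₀ = 17°, the equirectangular projection gives x = Rλ cos φ₀, y = Rφ, so h = 1 and k = cos 17° / cos φ.
At 32.3°: h = 1.000, k = 1.131; principal scales a = 1.131, b = 1.000.
sin(ω/2) = (a − b)/(a + b) = 0.1314/2.131 = 0.06164, so ω = 2 arcsin(0.06164) ≈ 7.1°.

7.1°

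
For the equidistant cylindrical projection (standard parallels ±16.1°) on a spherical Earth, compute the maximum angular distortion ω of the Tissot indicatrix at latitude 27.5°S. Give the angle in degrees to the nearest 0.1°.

4.6°

The equidistant cylindrical projection with φ₀ = 16.1° has h = 1 (meridians true) and k = cos φ₀ / cos φ along parallels.
At 27.5°: h = 1.000, k = 1.083; principal scales a = 1.083, b = 1.000.
sin(ω/2) = (a − b)/(a + b) = 0.08317/2.083 = 0.03992, so ω = 2 arcsin(0.03992) ≈ 4.6°.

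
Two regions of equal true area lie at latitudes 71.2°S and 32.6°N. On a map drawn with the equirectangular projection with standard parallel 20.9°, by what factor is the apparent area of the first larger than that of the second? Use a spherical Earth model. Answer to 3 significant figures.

In the equirectangular projection with standard parallel φ₀ = 20.9° (x = Rλ cos φ₀, y = Rφ), meridians are true-scale (h = 1) and the parallel scale is k = cos φ₀ / cos φ.
Areal scale at 71.2°: h·k = 1.000 × 2.899 = 2.899.
Areal scale at 32.6°: h·k = 1.000 × 1.109 = 1.109.
Ratio = 2.899/1.109 ≈ 2.61.

2.61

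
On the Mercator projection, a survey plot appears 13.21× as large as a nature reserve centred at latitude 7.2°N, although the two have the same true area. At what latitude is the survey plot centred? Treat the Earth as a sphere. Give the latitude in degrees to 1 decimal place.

74.2°

For equal true areas on Mercator, apparent areas scale as sec²φ, so the ratio is cos²φ₂ / cos²φ₁.
cos²φ₂ / cos²φ₁ = 13.21  ⇒  cos φ₁ = cos 7.2° / √13.21 = 0.9921/3.635 = 0.2730.
φ₁ = arccos(0.2730) ≈ 74.2°.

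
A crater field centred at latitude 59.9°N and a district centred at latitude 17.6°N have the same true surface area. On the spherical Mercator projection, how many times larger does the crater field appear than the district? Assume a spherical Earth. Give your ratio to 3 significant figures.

Mercator is conformal with k = sec φ, so areal scale = k² = sec²φ.
At 59.9°: sec²(59.9°) = 1/0.5015² = 3.976.
At 17.6°: sec²(17.6°) = 1/0.9532² = 1.101.
Ratio = 3.976/1.101 = cos²(17.6°)/cos²(59.9°) ≈ 3.61.

3.61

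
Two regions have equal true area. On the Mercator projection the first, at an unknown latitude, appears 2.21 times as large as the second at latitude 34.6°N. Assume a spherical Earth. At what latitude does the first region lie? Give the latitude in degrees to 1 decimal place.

56.4°

For equal true areas on Mercator, apparent areas scale as sec²φ, so the ratio is cos²φ₂ / cos²φ₁.
cos²φ₂ / cos²φ₁ = 2.21  ⇒  cos φ₁ = cos 34.6° / √2.21 = 0.8231/1.487 = 0.5537.
φ₁ = arccos(0.5537) ≈ 56.4°.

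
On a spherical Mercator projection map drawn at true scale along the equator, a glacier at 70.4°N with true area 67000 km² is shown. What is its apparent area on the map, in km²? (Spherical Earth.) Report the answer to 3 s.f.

595000 km²

Mercator is conformal, so the point scale is isotropic: h = k = sec φ = 1/cos φ.
Areal scale = k² = sec²φ = 1/cos²(70.4°) = 1/0.3355² = 8.887.
Apparent area = 67000 × 8.887 ≈ 595000 km².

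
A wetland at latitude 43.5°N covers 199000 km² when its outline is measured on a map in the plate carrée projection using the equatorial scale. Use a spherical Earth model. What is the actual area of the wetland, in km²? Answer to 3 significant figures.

Plate carrée maps x = Rλ, y = Rφ. The meridian scale is h = 1 and the parallel scale is k = 1/cos φ = sec φ.
Areal scale = h·k = 1 × sec φ; at 43.5°, h = 1.000, k = 1.379, so h·k = 1.379.
True area = apparent / (areal scale) = 199000 / 1.379 ≈ 144000 km².

144000 km²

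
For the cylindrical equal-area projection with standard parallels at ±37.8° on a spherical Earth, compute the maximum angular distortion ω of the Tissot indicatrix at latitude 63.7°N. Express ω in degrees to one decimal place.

62.9°

Cylindrical equal-area (φ₀ = 37.8°): h = cos φ / cos 37.8° along meridians, k = cos 37.8° / cos φ along parallels; h·k = 1.
At 63.7°: h = 0.5607, k = 1.783; principal scales a = 1.783, b = 0.5607.
sin(ω/2) = (a − b)/(a + b) = 1.223/2.344 = 0.5216, so ω = 2 arcsin(0.5216) ≈ 62.9°.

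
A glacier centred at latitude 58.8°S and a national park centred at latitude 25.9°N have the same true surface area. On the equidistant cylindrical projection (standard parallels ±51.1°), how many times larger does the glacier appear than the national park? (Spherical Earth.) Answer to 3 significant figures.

The equidistant cylindrical projection with φ₀ = 51.1° has h = 1 (meridians true) and k = cos φ₀ / cos φ along parallels.
Areal scale at 58.8°: h·k = 1.000 × 1.212 = 1.212.
Areal scale at 25.9°: h·k = 1.000 × 0.6981 = 0.6981.
Ratio = 1.212/0.6981 ≈ 1.74.

1.74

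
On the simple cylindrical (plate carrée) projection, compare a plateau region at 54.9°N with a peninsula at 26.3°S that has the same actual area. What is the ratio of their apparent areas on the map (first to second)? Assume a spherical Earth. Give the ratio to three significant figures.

Plate carrée maps x = Rλ, y = Rφ. The meridian scale is h = 1 and the parallel scale is k = 1/cos φ = sec φ.
Areal scale at 54.9°: h·k = 1.000 × 1.739 = 1.739.
Areal scale at 26.3°: h·k = 1.000 × 1.115 = 1.115.
Ratio = 1.739/1.115 ≈ 1.56.

1.56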